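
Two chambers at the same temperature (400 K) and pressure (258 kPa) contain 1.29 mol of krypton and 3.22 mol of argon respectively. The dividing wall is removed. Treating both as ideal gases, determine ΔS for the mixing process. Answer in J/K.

ΔS_mix = 22.4 J/K

Mole fractions: x_A = 1.29/4.51 = 0.286, x_B = 0.714.
ΔS_mix = −R(n_A ln x_A + n_B ln x_B) = −8.314 × (1.29 ln 0.286 + 3.22 ln 0.714) = 22.4 J/K.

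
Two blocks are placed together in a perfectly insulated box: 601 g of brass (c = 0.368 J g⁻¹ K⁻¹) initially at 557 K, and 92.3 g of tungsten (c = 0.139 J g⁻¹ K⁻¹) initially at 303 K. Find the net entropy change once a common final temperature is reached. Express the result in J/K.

ΔS_total = 1.89 J/K

Energy balance: T_f = (m₁c₁T₁ + m₂c₂T₂)/(m₁c₁ + m₂c₂) = 543.07 K.
ΔS₁ = m₁c₁ ln(T_f/T₁) = 221.168 × ln(543.07/557) = -5.6 J/K.
ΔS₂ = m₂c₂ ln(T_f/T₂) = 12.8297 × ln(543.07/303) = 7.486 J/K.
ΔS_total = -5.6 + 7.486 = 1.89 J/K.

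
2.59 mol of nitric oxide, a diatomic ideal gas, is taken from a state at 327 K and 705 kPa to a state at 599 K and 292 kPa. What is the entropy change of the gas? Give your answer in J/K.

ΔS = nC_p ln(T₂/T₁) − nR ln(P₂/P₁), with C_p = 7R/2 = 29.1 J mol⁻¹ K⁻¹ for a diatomic ideal gas.
ΔS = 2.59 × [29.1 × ln(599/327) − 8.314 × ln(292/705)] = 64.6 J/K.

ΔS = 64.6 J/K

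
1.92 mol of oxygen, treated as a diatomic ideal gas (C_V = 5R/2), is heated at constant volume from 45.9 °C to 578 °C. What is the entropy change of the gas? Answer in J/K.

In kelvin: T₁ = 319.05 K, T₂ = 851.15 K. At constant volume, ΔS = nC_V ln(T₂/T₁) with C_V = 5R/2 = 20.79 J mol⁻¹ K⁻¹.
ΔS = 1.92 × 20.79 × ln(851.15/319.05) = 39.2 J/K.

ΔS = 39.2 J/K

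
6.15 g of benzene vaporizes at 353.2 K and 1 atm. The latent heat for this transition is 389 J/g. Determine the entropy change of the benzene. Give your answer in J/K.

ΔS = 6.77 J/K

Heat absorbed by the substance: Q = mL = 6.15 × 389 = 2392.35 J.
At constant T, ΔS = Q_rev/T = 2392.35 / 353.2 = 6.77 J/K.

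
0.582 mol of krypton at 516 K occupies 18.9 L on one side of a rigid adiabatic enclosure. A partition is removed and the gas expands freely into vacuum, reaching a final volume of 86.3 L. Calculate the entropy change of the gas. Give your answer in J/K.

ΔS_gas = 7.35 J/K

No heat is exchanged and no work is done, so the ideal-gas temperature stays constant.
Entropy is a state function; using a reversible isothermal path, ΔS_gas = nR ln(V₂/V₁) = 0.582 × 8.314 × ln(86.3/18.9) = 7.35 J/K.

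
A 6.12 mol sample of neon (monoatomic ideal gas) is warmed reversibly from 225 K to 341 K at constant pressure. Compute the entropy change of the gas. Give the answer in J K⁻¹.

At constant pressure, ΔS = nC_p ln(T₂/T₁) with C_p = 5R/2 = 20.79 J mol⁻¹ K⁻¹.
ΔS = 6.12 × 20.79 × ln(341/225) = 52.9 J/K.

ΔS = 52.9 J/K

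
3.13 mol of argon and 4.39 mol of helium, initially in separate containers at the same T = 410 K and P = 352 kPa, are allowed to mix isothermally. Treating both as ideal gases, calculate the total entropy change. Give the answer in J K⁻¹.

Mole fractions: x_A = 3.13/7.52 = 0.416, x_B = 0.584.
ΔS_mix = −R(n_A ln x_A + n_B ln x_B) = −8.314 × (3.13 ln 0.416 + 4.39 ln 0.584) = 42.5 J/K.

ΔS_mix = 42.5 J/K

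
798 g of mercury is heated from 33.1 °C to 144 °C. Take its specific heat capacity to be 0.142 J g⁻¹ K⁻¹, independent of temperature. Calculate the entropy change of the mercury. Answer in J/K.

ΔS = 35 J/K

In kelvin: T₁ = 306.25 K, T₂ = 417.15 K. ΔS = ∫dQ_rev/T = m c ln(T₂/T₁) = 798 × 0.142 × ln(417.15/306.25) = 35 J/K.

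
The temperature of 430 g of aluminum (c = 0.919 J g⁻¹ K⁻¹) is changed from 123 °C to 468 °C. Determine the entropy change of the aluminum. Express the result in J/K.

In kelvin: T₁ = 396.15 K, T₂ = 741.15 K. ΔS = ∫dQ_rev/T = m c ln(T₂/T₁) = 430 × 0.919 × ln(741.15/396.15) = 248 J/K.

ΔS = 248 J/K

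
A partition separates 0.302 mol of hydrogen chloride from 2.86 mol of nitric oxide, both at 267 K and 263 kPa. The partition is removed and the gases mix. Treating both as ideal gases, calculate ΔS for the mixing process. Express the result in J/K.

Mole fractions: x_A = 0.302/3.16 = 0.0955, x_B = 0.904.
ΔS_mix = −R(n_A ln x_A + n_B ln x_B) = −8.314 × (0.302 ln 0.0955 + 2.86 ln 0.904) = 8.28 J/K.

ΔS_mix = 8.28 J/K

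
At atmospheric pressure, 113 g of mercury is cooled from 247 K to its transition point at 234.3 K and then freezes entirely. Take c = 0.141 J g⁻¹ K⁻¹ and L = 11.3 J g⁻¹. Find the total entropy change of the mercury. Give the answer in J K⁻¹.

Cooling step: ΔS₁ = m c ln(T_tr/T_i) = 113 × 0.141 × ln(234.3/247) = -0.841 J/K.
Phase change: ΔS₂ = −mL/T_tr = −113 × 11.3 / 234.3 = -5.45 J/K.
ΔS_total = (-0.841) + (-5.45) = -6.29 J/K.

ΔS = -6.29 J/K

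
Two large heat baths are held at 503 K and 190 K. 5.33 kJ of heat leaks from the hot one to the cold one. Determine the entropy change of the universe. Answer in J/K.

ΔS_total = 17.5 J/K

ΔS_hot = −Q/T_H = −5330/503 = -10.6 J/K and ΔS_cold = +Q/T_C = 5330/190 = 28.05 J/K.
ΔS_total = -10.6 + 28.05 = 17.5 J/K, positive as the second law requires.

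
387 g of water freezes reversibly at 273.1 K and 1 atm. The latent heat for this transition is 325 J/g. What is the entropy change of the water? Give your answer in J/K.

Heat released by the substance: Q = −mL = −387 × 325 = −125775 J.
At constant T, ΔS = Q_rev/T = −125775 / 273.1 = -461 J/K.

ΔS = -461 J/K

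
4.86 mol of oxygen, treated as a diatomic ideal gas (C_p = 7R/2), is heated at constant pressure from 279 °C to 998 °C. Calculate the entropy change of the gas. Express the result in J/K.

ΔS = 118 J/K

In kelvin: T₁ = 552.15 K, T₂ = 1271.15 K. At constant pressure, ΔS = nC_p ln(T₂/T₁) with C_p = 7R/2 = 29.1 J mol⁻¹ K⁻¹.
ΔS = 4.86 × 29.1 × ln(1271.15/552.15) = 118 J/K.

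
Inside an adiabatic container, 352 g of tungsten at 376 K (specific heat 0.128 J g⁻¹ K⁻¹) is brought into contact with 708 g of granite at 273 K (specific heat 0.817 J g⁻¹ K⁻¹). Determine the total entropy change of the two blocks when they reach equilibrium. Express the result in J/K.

Energy balance: T_f = (m₁c₁T₁ + m₂c₂T₂)/(m₁c₁ + m₂c₂) = 280.44 K.
ΔS₁ = m₁c₁ ln(T_f/T₁) = 45.056 × ln(280.44/376) = -13.21 J/K.
ΔS₂ = m₂c₂ ln(T_f/T₂) = 578.436 × ln(280.44/273) = 15.56 J/K.
ΔS_total = -13.21 + 15.56 = 2.35 J/K.

ΔS_total = 2.35 J/K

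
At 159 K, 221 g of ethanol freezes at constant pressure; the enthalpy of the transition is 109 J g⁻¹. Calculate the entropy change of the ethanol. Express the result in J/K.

Heat released by the substance: Q = −mL = −221 × 109 = −24089 J.
At constant T, ΔS = Q_rev/T = −24089 / 159 = -152 J/K.

ΔS = -152 J/K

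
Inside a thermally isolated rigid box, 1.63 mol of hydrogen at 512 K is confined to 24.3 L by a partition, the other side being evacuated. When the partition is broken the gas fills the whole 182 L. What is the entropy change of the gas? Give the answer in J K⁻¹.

No heat is exchanged and no work is done, so the ideal-gas temperature stays constant.
Entropy is a state function; using a reversible isothermal path, ΔS_gas = nR ln(V₂/V₁) = 1.63 × 8.314 × ln(182/24.3) = 27.3 J/K.

ΔS_gas = 27.3 J/K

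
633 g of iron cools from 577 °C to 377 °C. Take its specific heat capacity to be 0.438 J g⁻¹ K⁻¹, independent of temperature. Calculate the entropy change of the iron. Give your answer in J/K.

ΔS = -74.4 J/K

In kelvin: T₁ = 850.15 K, T₂ = 650.15 K. ΔS = ∫dQ_rev/T = m c ln(T₂/T₁) = 633 × 0.438 × ln(650.15/850.15) = -74.4 J/K.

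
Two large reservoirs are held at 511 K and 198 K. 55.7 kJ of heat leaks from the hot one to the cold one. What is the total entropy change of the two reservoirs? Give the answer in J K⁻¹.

ΔS_total = 172 J/K

ΔS_hot = −Q/T_H = −55700/511 = -109 J/K and ΔS_cold = +Q/T_C = 55700/198 = 281.3 J/K.
ΔS_total = -109 + 281.3 = 172 J/K, positive as the second law requires.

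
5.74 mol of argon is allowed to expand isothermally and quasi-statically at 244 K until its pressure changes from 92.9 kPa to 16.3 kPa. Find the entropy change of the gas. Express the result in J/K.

For an isothermal ideal gas ΔS_gas = nR ln(P₁/P₂) = 5.74 × 8.314 × ln(92.9/16.3) = 83.1 J/K.

ΔS_gas = 83.1 J/K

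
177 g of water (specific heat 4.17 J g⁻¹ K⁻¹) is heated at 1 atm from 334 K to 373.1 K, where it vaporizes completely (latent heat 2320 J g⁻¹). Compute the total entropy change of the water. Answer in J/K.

Warming step: ΔS₁ = m c ln(T_tr/T_i) = 177 × 4.17 × ln(373.1/334) = 81.71 J/K.
Phase change: ΔS₂ = +mL/T_tr = 177 × 2320 / 373.1 = 1101 J/K.
ΔS_total = (81.71) + (1101) = 1180 J/K.

ΔS = 1180 J/K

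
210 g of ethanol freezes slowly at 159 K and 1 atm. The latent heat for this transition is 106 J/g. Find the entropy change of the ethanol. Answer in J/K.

ΔS = -140 J/K

Heat released by the substance: Q = −mL = −210 × 106 = −22260 J.
At constant T, ΔS = Q_rev/T = −22260 / 159 = -140 J/K.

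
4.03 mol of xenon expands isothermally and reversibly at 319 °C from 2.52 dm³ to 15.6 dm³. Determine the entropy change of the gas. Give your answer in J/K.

ΔS_gas = 61.1 J/K

For an isothermal ideal gas ΔS_gas = nR ln(V₂/V₁) = 4.03 × 8.314 × ln(15.6/2.52) = 61.1 J/K.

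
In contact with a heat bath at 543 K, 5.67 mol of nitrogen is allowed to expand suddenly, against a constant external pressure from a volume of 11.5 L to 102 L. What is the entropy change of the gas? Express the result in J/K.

ΔS_gas = 103 J/K

Entropy is a state function, so ΔS_gas depends only on the end states.
For an isothermal ideal gas ΔS_gas = nR ln(V₂/V₁) = 5.67 × 8.314 × ln(102/11.5) = 103 J/K.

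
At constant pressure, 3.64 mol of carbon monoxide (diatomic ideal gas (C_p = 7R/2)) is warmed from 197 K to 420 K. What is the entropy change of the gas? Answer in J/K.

ΔS = 80.2 J/K

At constant pressure, ΔS = nC_p ln(T₂/T₁) with C_p = 7R/2 = 29.1 J mol⁻¹ K⁻¹.
ΔS = 3.64 × 29.1 × ln(420/197) = 80.2 J/K.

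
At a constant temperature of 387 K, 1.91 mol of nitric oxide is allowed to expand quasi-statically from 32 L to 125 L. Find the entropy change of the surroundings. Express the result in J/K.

ΔS_surr = -21.6 J/K

For an isothermal ideal gas ΔS_gas = nR ln(V₂/V₁) = 1.91 × 8.314 × ln(125/32) = 21.6 J/K.
The process is reversible, so ΔS_surr = −ΔS_gas = -21.6 J/K and ΔS_universe = 0.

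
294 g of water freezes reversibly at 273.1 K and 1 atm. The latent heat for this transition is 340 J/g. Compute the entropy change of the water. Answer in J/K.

ΔS = -366 J/K

Heat released by the substance: Q = −mL = −294 × 340 = −99960 J.
At constant T, ΔS = Q_rev/T = −99960 / 273.1 = -366 J/K.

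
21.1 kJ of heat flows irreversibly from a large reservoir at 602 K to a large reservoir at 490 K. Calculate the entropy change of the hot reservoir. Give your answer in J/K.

ΔS_hot = -35 J/K

The hot reservoir loses heat Q, so ΔS_hot = −Q/T_H = −21100/602 = -35 J/K.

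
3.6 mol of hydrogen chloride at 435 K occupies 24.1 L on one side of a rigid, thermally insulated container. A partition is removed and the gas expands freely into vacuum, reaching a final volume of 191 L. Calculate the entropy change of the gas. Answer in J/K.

For an ideal gas in free expansion Q = 0 and W = 0, so T is unchanged.
Entropy is a state function; using a reversible isothermal path, ΔS_gas = nR ln(V₂/V₁) = 3.6 × 8.314 × ln(191/24.1) = 62 J/K.

ΔS_gas = 62 J/K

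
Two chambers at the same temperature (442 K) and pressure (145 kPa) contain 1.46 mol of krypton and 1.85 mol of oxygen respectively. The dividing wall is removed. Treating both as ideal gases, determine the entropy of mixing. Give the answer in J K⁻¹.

ΔS_mix = 18.9 J/K

Mole fractions: x_A = 1.46/3.31 = 0.441, x_B = 0.559.
ΔS_mix = −R(n_A ln x_A + n_B ln x_B) = −8.314 × (1.46 ln 0.441 + 1.85 ln 0.559) = 18.9 J/K.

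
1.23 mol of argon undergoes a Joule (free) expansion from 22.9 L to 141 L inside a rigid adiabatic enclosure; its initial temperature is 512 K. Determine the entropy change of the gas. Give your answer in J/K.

ΔS_gas = 18.6 J/K

No heat is exchanged and no work is done, so the ideal-gas temperature stays constant.
Entropy is a state function; using a reversible isothermal path, ΔS_gas = nR ln(V₂/V₁) = 1.23 × 8.314 × ln(141/22.9) = 18.6 J/K.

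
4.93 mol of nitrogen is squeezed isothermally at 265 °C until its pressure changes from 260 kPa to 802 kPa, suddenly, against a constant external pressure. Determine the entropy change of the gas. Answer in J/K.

Entropy is a state function, so ΔS_gas depends only on the end states.
For an isothermal ideal gas ΔS_gas = nR ln(P₁/P₂) = 4.93 × 8.314 × ln(260/802) = -46.2 J/K.

ΔS_gas = -46.2 J/K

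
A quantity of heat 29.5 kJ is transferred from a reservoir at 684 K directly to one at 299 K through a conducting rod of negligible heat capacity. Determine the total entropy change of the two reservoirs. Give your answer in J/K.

ΔS_total = 55.5 J/K

ΔS_hot = −Q/T_H = −29500/684 = -43.13 J/K and ΔS_cold = +Q/T_C = 29500/299 = 98.66 J/K.
ΔS_total = -43.13 + 98.66 = 55.5 J/K, positive as the second law requires.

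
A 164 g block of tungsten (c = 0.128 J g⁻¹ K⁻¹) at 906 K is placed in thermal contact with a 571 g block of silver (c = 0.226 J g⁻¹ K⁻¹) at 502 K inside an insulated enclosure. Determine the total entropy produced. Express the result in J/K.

Energy balance: T_f = (m₁c₁T₁ + m₂c₂T₂)/(m₁c₁ + m₂c₂) = 558.52 K.
ΔS₁ = m₁c₁ ln(T_f/T₁) = 20.992 × ln(558.52/906) = -10.155 J/K.
ΔS₂ = m₂c₂ ln(T_f/T₂) = 129.046 × ln(558.52/502) = 13.769 J/K.
ΔS_total = -10.155 + 13.769 = 3.61 J/K.

ΔS_total = 3.61 J/K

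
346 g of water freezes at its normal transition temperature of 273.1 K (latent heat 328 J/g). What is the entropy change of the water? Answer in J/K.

ΔS = -416 J/K

Heat released by the substance: Q = −mL = −346 × 328 = −113488 J.
At constant T, ΔS = Q_rev/T = −113488 / 273.1 = -416 J/K.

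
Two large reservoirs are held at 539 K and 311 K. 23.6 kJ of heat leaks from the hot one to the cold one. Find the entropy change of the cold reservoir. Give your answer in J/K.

The cold reservoir gains heat Q, so ΔS_cold = +Q/T_C = 23600/311 = 75.9 J/K.

ΔS_cold = 75.9 J/K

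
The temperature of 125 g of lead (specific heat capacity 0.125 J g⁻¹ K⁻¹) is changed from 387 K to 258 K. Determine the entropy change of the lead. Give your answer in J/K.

ΔS = ∫dQ_rev/T = m c ln(T₂/T₁) = 125 × 0.125 × ln(258/387) = -6.34 J/K.

ΔS = -6.34 J/K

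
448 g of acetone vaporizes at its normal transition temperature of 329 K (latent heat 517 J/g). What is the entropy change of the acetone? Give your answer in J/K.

ΔS = 704 J/K

Heat absorbed by the substance: Q = mL = 448 × 517 = 231616 J.
At constant T, ΔS = Q_rev/T = 231616 / 329 = 704 J/K.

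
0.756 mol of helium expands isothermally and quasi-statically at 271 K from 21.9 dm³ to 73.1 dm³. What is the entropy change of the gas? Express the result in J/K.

For an isothermal ideal gas ΔS_gas = nR ln(V₂/V₁) = 0.756 × 8.314 × ln(73.1/21.9) = 7.58 J/K.

ΔS_gas = 7.58 J/K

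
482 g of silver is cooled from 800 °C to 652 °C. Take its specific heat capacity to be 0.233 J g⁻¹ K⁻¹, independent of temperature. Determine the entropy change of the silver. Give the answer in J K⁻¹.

In kelvin: T₁ = 1073.15 K, T₂ = 925.15 K. ΔS = ∫dQ_rev/T = m c ln(T₂/T₁) = 482 × 0.233 × ln(925.15/1073.15) = -16.7 J/K.

ΔS = -16.7 J/K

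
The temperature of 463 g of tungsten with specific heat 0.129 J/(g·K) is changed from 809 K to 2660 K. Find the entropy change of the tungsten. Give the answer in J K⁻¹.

ΔS = ∫dQ_rev/T = m c ln(T₂/T₁) = 463 × 0.129 × ln(2660/809) = 71.1 J/K.

ΔS = 71.1 J/K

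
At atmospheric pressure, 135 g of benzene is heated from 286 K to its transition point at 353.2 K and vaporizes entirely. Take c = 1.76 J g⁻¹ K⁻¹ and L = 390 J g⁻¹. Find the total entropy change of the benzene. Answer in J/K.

Warming step: ΔS₁ = m c ln(T_tr/T_i) = 135 × 1.76 × ln(353.2/286) = 50.14 J/K.
Phase change: ΔS₂ = +mL/T_tr = 135 × 390 / 353.2 = 149.1 J/K.
ΔS_total = (50.14) + (149.1) = 199 J/K.

ΔS = 199 J/K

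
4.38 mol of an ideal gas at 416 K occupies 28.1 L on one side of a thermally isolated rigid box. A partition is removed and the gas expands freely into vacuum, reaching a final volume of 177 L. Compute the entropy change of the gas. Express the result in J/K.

For an ideal gas in free expansion Q = 0 and W = 0, so T is unchanged.
Entropy is a state function; using a reversible isothermal path, ΔS_gas = nR ln(V₂/V₁) = 4.38 × 8.314 × ln(177/28.1) = 67 J/K.

ΔS_gas = 67 J/K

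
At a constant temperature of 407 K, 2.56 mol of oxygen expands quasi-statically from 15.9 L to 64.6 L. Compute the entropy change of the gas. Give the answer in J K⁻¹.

For an isothermal ideal gas ΔS_gas = nR ln(V₂/V₁) = 2.56 × 8.314 × ln(64.6/15.9) = 29.8 J/K.

ΔS_gas = 29.8 J/K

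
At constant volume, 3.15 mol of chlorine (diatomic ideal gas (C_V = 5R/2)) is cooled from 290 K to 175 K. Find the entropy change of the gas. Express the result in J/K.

At constant volume, ΔS = nC_V ln(T₂/T₁) with C_V = 5R/2 = 20.79 J mol⁻¹ K⁻¹.
ΔS = 3.15 × 20.79 × ln(175/290) = -33.1 J/K.

ΔS = -33.1 J/K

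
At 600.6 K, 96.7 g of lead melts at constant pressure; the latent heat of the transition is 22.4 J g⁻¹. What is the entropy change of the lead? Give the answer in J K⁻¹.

Heat absorbed by the substance: Q = mL = 96.7 × 22.4 = 2166.08 J.
At constant T, ΔS = Q_rev/T = 2166.08 / 600.6 = 3.61 J/K.

ΔS = 3.61 J/K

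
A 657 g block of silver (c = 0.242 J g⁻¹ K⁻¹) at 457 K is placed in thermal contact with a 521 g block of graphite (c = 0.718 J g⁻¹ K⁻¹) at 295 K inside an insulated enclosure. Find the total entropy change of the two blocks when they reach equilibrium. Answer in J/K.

Energy balance: T_f = (m₁c₁T₁ + m₂c₂T₂)/(m₁c₁ + m₂c₂) = 343.32 K.
ΔS₁ = m₁c₁ ln(T_f/T₁) = 158.994 × ln(343.32/457) = -45.48 J/K.
ΔS₂ = m₂c₂ ln(T_f/T₂) = 374.078 × ln(343.32/295) = 56.74 J/K.
ΔS_total = -45.48 + 56.74 = 11.3 J/K.

ΔS_total = 11.3 J/K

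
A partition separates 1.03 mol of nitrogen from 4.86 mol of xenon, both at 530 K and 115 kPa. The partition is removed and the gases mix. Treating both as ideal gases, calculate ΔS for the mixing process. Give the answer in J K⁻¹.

Mole fractions: x_A = 1.03/5.89 = 0.175, x_B = 0.825.
ΔS_mix = −R(n_A ln x_A + n_B ln x_B) = −8.314 × (1.03 ln 0.175 + 4.86 ln 0.825) = 22.7 J/K.

ΔS_mix = 22.7 J/K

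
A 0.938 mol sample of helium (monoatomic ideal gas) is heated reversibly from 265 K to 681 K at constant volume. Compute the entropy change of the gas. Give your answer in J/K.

At constant volume, ΔS = nC_V ln(T₂/T₁) with C_V = 3R/2 = 12.47 J mol⁻¹ K⁻¹.
ΔS = 0.938 × 12.47 × ln(681/265) = 11 J/K.

ΔS = 11 J/K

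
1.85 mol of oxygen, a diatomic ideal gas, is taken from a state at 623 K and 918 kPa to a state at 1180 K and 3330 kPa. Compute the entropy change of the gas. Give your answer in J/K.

ΔS = nC_p ln(T₂/T₁) − nR ln(P₂/P₁), with C_p = 7R/2 = 29.1 J mol⁻¹ K⁻¹ for a diatomic ideal gas.
ΔS = 1.85 × [29.1 × ln(1180/623) − 8.314 × ln(3330/918)] = 14.6 J/K.

ΔS = 14.6 J/K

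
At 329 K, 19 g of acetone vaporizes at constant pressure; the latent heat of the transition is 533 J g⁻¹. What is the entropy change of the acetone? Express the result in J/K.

ΔS = 30.8 J/K

Heat absorbed by the substance: Q = mL = 19 × 533 = 10127 J.
At constant T, ΔS = Q_rev/T = 10127 / 329 = 30.8 J/K.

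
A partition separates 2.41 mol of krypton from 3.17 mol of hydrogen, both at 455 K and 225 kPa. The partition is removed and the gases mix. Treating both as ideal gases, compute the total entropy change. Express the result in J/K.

Mole fractions: x_A = 2.41/5.58 = 0.432, x_B = 0.568.
ΔS_mix = −R(n_A ln x_A + n_B ln x_B) = −8.314 × (2.41 ln 0.432 + 3.17 ln 0.568) = 31.7 J/K.

ΔS_mix = 31.7 J/K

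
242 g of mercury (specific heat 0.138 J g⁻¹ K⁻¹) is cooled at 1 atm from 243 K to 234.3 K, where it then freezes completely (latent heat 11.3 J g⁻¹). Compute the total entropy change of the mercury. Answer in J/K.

ΔS = -12.9 J/K

Cooling step: ΔS₁ = m c ln(T_tr/T_i) = 242 × 0.138 × ln(234.3/243) = -1.218 J/K.
Phase change: ΔS₂ = −mL/T_tr = −242 × 11.3 / 234.3 = -11.67 J/K.
ΔS_total = (-1.218) + (-11.67) = -12.9 J/K.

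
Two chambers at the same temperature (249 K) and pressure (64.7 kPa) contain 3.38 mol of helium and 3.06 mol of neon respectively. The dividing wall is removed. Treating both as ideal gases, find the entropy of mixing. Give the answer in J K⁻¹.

Mole fractions: x_A = 3.38/6.44 = 0.525, x_B = 0.475.
ΔS_mix = −R(n_A ln x_A + n_B ln x_B) = −8.314 × (3.38 ln 0.525 + 3.06 ln 0.475) = 37 J/K.

ΔS_mix = 37 J/K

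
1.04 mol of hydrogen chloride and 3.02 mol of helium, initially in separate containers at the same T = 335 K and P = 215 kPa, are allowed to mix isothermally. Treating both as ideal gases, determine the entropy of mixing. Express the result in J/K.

ΔS_mix = 19.2 J/K

Mole fractions: x_A = 1.04/4.06 = 0.256, x_B = 0.744.
ΔS_mix = −R(n_A ln x_A + n_B ln x_B) = −8.314 × (1.04 ln 0.256 + 3.02 ln 0.744) = 19.2 J/K.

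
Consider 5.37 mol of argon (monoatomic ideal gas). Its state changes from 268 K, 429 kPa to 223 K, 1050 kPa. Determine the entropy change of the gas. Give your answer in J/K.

ΔS = -60.5 J/K

ΔS = nC_p ln(T₂/T₁) − nR ln(P₂/P₁), with C_p = 5R/2 = 20.79 J mol⁻¹ K⁻¹ for a monoatomic ideal gas.
ΔS = 5.37 × [20.79 × ln(223/268) − 8.314 × ln(1050/429)] = -60.5 J/K.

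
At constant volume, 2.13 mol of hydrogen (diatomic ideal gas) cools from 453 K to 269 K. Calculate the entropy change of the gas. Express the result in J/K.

ΔS = -23.1 J/K

At constant volume, ΔS = nC_V ln(T₂/T₁) with C_V = 5R/2 = 20.79 J mol⁻¹ K⁻¹.
ΔS = 2.13 × 20.79 × ln(269/453) = -23.1 J/K.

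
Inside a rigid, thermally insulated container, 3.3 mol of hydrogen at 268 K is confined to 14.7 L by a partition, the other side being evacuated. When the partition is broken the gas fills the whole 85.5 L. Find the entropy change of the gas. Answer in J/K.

No heat is exchanged and no work is done, so the ideal-gas temperature stays constant.
Entropy is a state function; using a reversible isothermal path, ΔS_gas = nR ln(V₂/V₁) = 3.3 × 8.314 × ln(85.5/14.7) = 48.3 J/K.

ΔS_gas = 48.3 J/K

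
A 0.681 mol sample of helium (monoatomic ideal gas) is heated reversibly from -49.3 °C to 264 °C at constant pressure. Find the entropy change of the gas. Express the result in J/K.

In kelvin: T₁ = 223.85 K, T₂ = 537.15 K. At constant pressure, ΔS = nC_p ln(T₂/T₁) with C_p = 5R/2 = 20.79 J mol⁻¹ K⁻¹.
ΔS = 0.681 × 20.79 × ln(537.15/223.85) = 12.4 J/K.

ΔS = 12.4 J/K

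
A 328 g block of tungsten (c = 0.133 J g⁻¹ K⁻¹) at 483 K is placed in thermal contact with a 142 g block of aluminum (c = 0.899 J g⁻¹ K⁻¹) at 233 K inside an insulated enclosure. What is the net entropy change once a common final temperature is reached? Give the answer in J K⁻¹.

ΔS_total = 9.58 J/K

Energy balance: T_f = (m₁c₁T₁ + m₂c₂T₂)/(m₁c₁ + m₂c₂) = 296.67 K.
ΔS₁ = m₁c₁ ln(T_f/T₁) = 43.624 × ln(296.67/483) = -21.26 J/K.
ΔS₂ = m₂c₂ ln(T_f/T₂) = 127.658 × ln(296.67/233) = 30.84 J/K.
ΔS_total = -21.26 + 30.84 = 9.58 J/K.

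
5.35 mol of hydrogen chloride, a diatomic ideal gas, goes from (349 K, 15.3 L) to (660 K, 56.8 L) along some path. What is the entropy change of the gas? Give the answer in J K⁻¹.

ΔS = 129 J/K

Entropy is a state function: ΔS = nC_V ln(T₂/T₁) + nR ln(V₂/V₁), with C_V = 5R/2 = 20.79 J mol⁻¹ K⁻¹ for a diatomic ideal gas.
ΔS = 5.35 × [20.79 × ln(660/349) + 8.314 × ln(56.8/15.3)] = 129 J/K.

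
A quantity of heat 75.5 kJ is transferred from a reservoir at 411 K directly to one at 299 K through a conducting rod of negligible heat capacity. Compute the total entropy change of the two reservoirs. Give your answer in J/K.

ΔS_hot = −Q/T_H = −75500/411 = -183.7 J/K and ΔS_cold = +Q/T_C = 75500/299 = 252.5 J/K.
ΔS_total = -183.7 + 252.5 = 68.8 J/K, positive as the second law requires.

ΔS_total = 68.8 J/K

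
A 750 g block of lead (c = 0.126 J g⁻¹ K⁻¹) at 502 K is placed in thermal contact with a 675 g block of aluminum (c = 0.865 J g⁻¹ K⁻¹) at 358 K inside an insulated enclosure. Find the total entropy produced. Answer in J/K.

Energy balance: T_f = (m₁c₁T₁ + m₂c₂T₂)/(m₁c₁ + m₂c₂) = 378.06 K.
ΔS₁ = m₁c₁ ln(T_f/T₁) = 94.5 × ln(378.06/502) = -26.795 J/K.
ΔS₂ = m₂c₂ ln(T_f/T₂) = 583.875 × ln(378.06/358) = 31.832 J/K.
ΔS_total = -26.795 + 31.832 = 5.04 J/K.

ΔS_total = 5.04 J/K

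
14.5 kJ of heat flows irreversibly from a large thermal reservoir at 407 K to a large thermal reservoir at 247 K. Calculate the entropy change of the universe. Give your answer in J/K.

ΔS_hot = −Q/T_H = −14500/407 = -35.63 J/K and ΔS_cold = +Q/T_C = 14500/247 = 58.7 J/K.
ΔS_total = -35.63 + 58.7 = 23.1 J/K, positive as the second law requires.

ΔS_total = 23.1 J/K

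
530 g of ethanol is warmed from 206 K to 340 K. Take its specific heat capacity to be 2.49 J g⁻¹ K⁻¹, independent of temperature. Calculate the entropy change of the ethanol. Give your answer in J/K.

ΔS = 661 J/K

ΔS = ∫dQ_rev/T = m c ln(T₂/T₁) = 530 × 2.49 × ln(340/206) = 661 J/K.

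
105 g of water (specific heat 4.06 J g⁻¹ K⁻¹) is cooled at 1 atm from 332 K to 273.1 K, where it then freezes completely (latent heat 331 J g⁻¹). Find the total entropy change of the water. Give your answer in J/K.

Cooling step: ΔS₁ = m c ln(T_tr/T_i) = 105 × 4.06 × ln(273.1/332) = -83.26 J/K.
Phase change: ΔS₂ = −mL/T_tr = −105 × 331 / 273.1 = -127.3 J/K.
ΔS_total = (-83.26) + (-127.3) = -211 J/K.

ΔS = -211 J/K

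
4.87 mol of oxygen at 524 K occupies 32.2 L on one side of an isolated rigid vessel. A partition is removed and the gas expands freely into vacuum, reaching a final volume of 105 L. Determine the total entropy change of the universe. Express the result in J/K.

For an ideal gas in free expansion Q = 0 and W = 0, so T is unchanged.
Entropy is a state function; using a reversible isothermal path, ΔS_gas = nR ln(V₂/V₁) = 4.87 × 8.314 × ln(105/32.2) = 47.9 J/K.
The insulated surroundings exchange no heat, so ΔS_surr = 0 and ΔS_universe = ΔS_gas.

ΔS_universe = 47.9 J/K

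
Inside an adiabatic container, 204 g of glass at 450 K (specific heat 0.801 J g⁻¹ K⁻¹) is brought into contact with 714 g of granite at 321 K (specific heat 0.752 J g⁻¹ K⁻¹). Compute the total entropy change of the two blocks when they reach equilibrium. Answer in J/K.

Energy balance: T_f = (m₁c₁T₁ + m₂c₂T₂)/(m₁c₁ + m₂c₂) = 351.1 K.
ΔS₁ = m₁c₁ ln(T_f/T₁) = 163.404 × ln(351.1/450) = -40.55 J/K.
ΔS₂ = m₂c₂ ln(T_f/T₂) = 536.928 × ln(351.1/321) = 48.12 J/K.
ΔS_total = -40.55 + 48.12 = 7.57 J/K.

ΔS_total = 7.57 J/K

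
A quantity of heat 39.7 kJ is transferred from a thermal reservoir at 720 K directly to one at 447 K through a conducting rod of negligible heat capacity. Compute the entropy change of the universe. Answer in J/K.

ΔS_hot = −Q/T_H = −39700/720 = -55.14 J/K and ΔS_cold = +Q/T_C = 39700/447 = 88.81 J/K.
ΔS_total = -55.14 + 88.81 = 33.7 J/K, positive as the second law requires.

ΔS_total = 33.7 J/K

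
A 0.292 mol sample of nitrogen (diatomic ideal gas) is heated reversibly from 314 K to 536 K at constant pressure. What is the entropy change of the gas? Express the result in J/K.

ΔS = 4.54 J/K

At constant pressure, ΔS = nC_p ln(T₂/T₁) with C_p = 7R/2 = 29.1 J mol⁻¹ K⁻¹.
ΔS = 0.292 × 29.1 × ln(536/314) = 4.54 J/K.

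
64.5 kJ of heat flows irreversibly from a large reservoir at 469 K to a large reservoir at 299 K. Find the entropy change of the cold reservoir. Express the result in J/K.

ΔS_cold = 216 J/K

The cold reservoir gains heat Q, so ΔS_cold = +Q/T_C = 64500/299 = 216 J/K.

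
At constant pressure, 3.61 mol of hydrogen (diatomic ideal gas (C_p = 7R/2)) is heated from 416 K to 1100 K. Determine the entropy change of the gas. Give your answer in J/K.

At constant pressure, ΔS = nC_p ln(T₂/T₁) with C_p = 7R/2 = 29.1 J mol⁻¹ K⁻¹.
ΔS = 3.61 × 29.1 × ln(1100/416) = 102 J/K.

ΔS = 102 J/K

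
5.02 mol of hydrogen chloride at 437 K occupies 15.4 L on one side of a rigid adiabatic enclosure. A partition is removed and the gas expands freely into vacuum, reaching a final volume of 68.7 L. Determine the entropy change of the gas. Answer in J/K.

ΔS_gas = 62.4 J/K

No heat is exchanged and no work is done, so the ideal-gas temperature stays constant.
Entropy is a state function; using a reversible isothermal path, ΔS_gas = nR ln(V₂/V₁) = 5.02 × 8.314 × ln(68.7/15.4) = 62.4 J/K.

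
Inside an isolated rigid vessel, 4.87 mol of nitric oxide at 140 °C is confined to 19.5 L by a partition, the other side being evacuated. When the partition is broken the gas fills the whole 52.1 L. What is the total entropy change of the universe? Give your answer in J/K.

ΔS_universe = 39.8 J/K

For an ideal gas in free expansion Q = 0 and W = 0, so T is unchanged.
Entropy is a state function; using a reversible isothermal path, ΔS_gas = nR ln(V₂/V₁) = 4.87 × 8.314 × ln(52.1/19.5) = 39.8 J/K.
The insulated surroundings exchange no heat, so ΔS_surr = 0 and ΔS_universe = ΔS_gas.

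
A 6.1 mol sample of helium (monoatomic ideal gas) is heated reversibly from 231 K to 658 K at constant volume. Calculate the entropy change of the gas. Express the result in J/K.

At constant volume, ΔS = nC_V ln(T₂/T₁) with C_V = 3R/2 = 12.47 J mol⁻¹ K⁻¹.
ΔS = 6.1 × 12.47 × ln(658/231) = 79.6 J/K.

ΔS = 79.6 J/K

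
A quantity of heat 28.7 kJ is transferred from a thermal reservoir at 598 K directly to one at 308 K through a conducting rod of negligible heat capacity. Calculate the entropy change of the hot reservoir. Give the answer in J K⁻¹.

The hot reservoir loses heat Q, so ΔS_hot = −Q/T_H = −28700/598 = -48 J/K.

ΔS_hot = -48 J/K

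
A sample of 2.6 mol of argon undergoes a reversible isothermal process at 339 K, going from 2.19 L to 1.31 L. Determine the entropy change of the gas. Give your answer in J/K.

For an isothermal ideal gas ΔS_gas = nR ln(V₂/V₁) = 2.6 × 8.314 × ln(1.31/2.19) = -11.1 J/K.

ΔS_gas = -11.1 J/K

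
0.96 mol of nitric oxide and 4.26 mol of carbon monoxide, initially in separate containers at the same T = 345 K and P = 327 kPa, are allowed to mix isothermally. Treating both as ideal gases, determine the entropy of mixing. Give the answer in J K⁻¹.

Mole fractions: x_A = 0.96/5.22 = 0.184, x_B = 0.816.
ΔS_mix = −R(n_A ln x_A + n_B ln x_B) = −8.314 × (0.96 ln 0.184 + 4.26 ln 0.816) = 20.7 J/K.

ΔS_mix = 20.7 J/K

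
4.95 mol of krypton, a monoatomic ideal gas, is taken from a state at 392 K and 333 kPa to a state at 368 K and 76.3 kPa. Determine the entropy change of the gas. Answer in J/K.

ΔS = nC_p ln(T₂/T₁) − nR ln(P₂/P₁), with C_p = 5R/2 = 20.79 J mol⁻¹ K⁻¹ for a monoatomic ideal gas.
ΔS = 4.95 × [20.79 × ln(368/392) − 8.314 × ln(76.3/333)] = 54.1 J/K.

ΔS = 54.1 J/K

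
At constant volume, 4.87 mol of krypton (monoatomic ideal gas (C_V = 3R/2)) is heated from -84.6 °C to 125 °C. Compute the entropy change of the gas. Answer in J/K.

In kelvin: T₁ = 188.55 K, T₂ = 398.15 K. At constant volume, ΔS = nC_V ln(T₂/T₁) with C_V = 3R/2 = 12.47 J mol⁻¹ K⁻¹.
ΔS = 4.87 × 12.47 × ln(398.15/188.55) = 45.4 J/K.

ΔS = 45.4 J/K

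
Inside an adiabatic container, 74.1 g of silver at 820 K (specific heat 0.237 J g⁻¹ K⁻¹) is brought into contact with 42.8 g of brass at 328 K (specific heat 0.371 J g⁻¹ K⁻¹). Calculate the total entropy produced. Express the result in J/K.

Energy balance: T_f = (m₁c₁T₁ + m₂c₂T₂)/(m₁c₁ + m₂c₂) = 586.38 K.
ΔS₁ = m₁c₁ ln(T_f/T₁) = 17.5617 × ln(586.38/820) = -5.889 J/K.
ΔS₂ = m₂c₂ ln(T_f/T₂) = 15.8788 × ln(586.38/328) = 9.225 J/K.
ΔS_total = -5.889 + 9.225 = 3.34 J/K.

ΔS_total = 3.34 J/K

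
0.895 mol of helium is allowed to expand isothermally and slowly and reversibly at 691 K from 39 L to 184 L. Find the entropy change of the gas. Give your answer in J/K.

For an isothermal ideal gas ΔS_gas = nR ln(V₂/V₁) = 0.895 × 8.314 × ln(184/39) = 11.5 J/K.

ΔS_gas = 11.5 J/K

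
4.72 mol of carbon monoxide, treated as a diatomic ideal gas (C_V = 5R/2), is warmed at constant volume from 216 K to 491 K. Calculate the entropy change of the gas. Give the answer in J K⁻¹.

ΔS = 80.6 J/K

At constant volume, ΔS = nC_V ln(T₂/T₁) with C_V = 5R/2 = 20.79 J mol⁻¹ K⁻¹.
ΔS = 4.72 × 20.79 × ln(491/216) = 80.6 J/K.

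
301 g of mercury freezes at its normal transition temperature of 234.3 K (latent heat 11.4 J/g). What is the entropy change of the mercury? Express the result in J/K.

ΔS = -14.6 J/K

Heat released by the substance: Q = −mL = −301 × 11.4 = −3431.4 J.
At constant T, ΔS = Q_rev/T = −3431.4 / 234.3 = -14.6 J/K.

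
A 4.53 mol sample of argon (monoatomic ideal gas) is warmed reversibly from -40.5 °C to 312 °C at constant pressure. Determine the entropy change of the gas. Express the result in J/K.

In kelvin: T₁ = 232.65 K, T₂ = 585.15 K. At constant pressure, ΔS = nC_p ln(T₂/T₁) with C_p = 5R/2 = 20.79 J mol⁻¹ K⁻¹.
ΔS = 4.53 × 20.79 × ln(585.15/232.65) = 86.8 J/K.

ΔS = 86.8 J/K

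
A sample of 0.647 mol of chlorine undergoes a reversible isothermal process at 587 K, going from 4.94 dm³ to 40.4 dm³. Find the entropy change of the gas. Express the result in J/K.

For an isothermal ideal gas ΔS_gas = nR ln(V₂/V₁) = 0.647 × 8.314 × ln(40.4/4.94) = 11.3 J/K.

ΔS_gas = 11.3 J/K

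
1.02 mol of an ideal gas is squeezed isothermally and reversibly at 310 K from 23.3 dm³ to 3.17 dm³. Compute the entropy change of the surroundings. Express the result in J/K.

For an isothermal ideal gas ΔS_gas = nR ln(V₂/V₁) = 1.02 × 8.314 × ln(3.17/23.3) = -16.9 J/K.
The process is reversible, so ΔS_surr = −ΔS_gas = 16.9 J/K and ΔS_universe = 0.

ΔS_surr = 16.9 J/K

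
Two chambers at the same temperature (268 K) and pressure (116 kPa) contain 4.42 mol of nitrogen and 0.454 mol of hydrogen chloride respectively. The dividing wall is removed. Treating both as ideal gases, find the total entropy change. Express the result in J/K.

ΔS_mix = 12.6 J/K

Mole fractions: x_A = 4.42/4.87 = 0.907, x_B = 0.0931.
ΔS_mix = −R(n_A ln x_A + n_B ln x_B) = −8.314 × (4.42 ln 0.907 + 0.454 ln 0.0931) = 12.6 J/K.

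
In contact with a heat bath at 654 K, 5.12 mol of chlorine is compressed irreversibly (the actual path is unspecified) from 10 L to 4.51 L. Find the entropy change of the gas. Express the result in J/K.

Entropy is a state function, so ΔS_gas depends only on the end states.
For an isothermal ideal gas ΔS_gas = nR ln(V₂/V₁) = 5.12 × 8.314 × ln(4.51/10) = -33.9 J/K.

ΔS_gas = -33.9 J/K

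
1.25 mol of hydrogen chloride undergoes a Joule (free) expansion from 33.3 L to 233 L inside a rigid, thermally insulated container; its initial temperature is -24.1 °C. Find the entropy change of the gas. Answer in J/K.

ΔS_gas = 20.2 J/K

For an ideal gas in free expansion Q = 0 and W = 0, so T is unchanged.
Entropy is a state function; using a reversible isothermal path, ΔS_gas = nR ln(V₂/V₁) = 1.25 × 8.314 × ln(233/33.3) = 20.2 J/K.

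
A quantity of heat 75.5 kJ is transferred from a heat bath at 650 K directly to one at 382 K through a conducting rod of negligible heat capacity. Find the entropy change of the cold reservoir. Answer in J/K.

ΔS_cold = 198 J/K

The cold reservoir gains heat Q, so ΔS_cold = +Q/T_C = 75500/382 = 198 J/K.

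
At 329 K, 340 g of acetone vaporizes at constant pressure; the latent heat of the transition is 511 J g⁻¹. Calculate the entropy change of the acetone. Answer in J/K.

Heat absorbed by the substance: Q = mL = 340 × 511 = 173740 J.
At constant T, ΔS = Q_rev/T = 173740 / 329 = 528 J/K.

ΔS = 528 J/K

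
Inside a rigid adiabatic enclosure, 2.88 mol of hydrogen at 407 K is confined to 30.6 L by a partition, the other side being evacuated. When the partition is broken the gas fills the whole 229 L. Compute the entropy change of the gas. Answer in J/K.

ΔS_gas = 48.2 J/K

No heat is exchanged and no work is done, so the ideal-gas temperature stays constant.
Entropy is a state function; using a reversible isothermal path, ΔS_gas = nR ln(V₂/V₁) = 2.88 × 8.314 × ln(229/30.6) = 48.2 J/K.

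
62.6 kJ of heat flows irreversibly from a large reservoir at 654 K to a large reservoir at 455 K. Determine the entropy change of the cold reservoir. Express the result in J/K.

ΔS_cold = 138 J/K

The cold reservoir gains heat Q, so ΔS_cold = +Q/T_C = 62600/455 = 138 J/K.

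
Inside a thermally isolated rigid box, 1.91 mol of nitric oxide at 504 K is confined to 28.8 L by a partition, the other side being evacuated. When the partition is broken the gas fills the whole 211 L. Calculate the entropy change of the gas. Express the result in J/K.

ΔS_gas = 31.6 J/K

For an ideal gas in free expansion Q = 0 and W = 0, so T is unchanged.
Entropy is a state function; using a reversible isothermal path, ΔS_gas = nR ln(V₂/V₁) = 1.91 × 8.314 × ln(211/28.8) = 31.6 J/K.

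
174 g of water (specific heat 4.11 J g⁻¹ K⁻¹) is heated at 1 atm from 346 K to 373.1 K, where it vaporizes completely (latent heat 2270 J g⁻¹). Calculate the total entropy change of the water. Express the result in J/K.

Warming step: ΔS₁ = m c ln(T_tr/T_i) = 174 × 4.11 × ln(373.1/346) = 53.93 J/K.
Phase change: ΔS₂ = +mL/T_tr = 174 × 2270 / 373.1 = 1059 J/K.
ΔS_total = (53.93) + (1059) = 1110 J/K.

ΔS = 1110 J/K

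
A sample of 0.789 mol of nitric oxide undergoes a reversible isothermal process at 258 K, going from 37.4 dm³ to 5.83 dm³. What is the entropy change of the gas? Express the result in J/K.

ΔS_gas = -12.2 J/K

For an isothermal ideal gas ΔS_gas = nR ln(V₂/V₁) = 0.789 × 8.314 × ln(5.83/37.4) = -12.2 J/K.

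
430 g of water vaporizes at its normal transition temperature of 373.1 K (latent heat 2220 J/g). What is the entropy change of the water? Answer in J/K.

Heat absorbed by the substance: Q = mL = 430 × 2220 = 954600 J.
At constant T, ΔS = Q_rev/T = 954600 / 373.1 = 2560 J/K.

ΔS = 2560 J/K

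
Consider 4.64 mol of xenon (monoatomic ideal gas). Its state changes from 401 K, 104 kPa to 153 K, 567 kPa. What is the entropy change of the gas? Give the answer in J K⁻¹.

ΔS = -158 J/K

ΔS = nC_p ln(T₂/T₁) − nR ln(P₂/P₁), with C_p = 5R/2 = 20.79 J mol⁻¹ K⁻¹ for a monoatomic ideal gas.
ΔS = 4.64 × [20.79 × ln(153/401) − 8.314 × ln(567/104)] = -158 J/K.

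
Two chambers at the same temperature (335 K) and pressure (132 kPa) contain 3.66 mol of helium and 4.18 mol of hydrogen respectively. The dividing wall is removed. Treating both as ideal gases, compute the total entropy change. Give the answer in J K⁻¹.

Mole fractions: x_A = 3.66/7.84 = 0.467, x_B = 0.533.
ΔS_mix = −R(n_A ln x_A + n_B ln x_B) = −8.314 × (3.66 ln 0.467 + 4.18 ln 0.533) = 45 J/K.

ΔS_mix = 45 J/K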